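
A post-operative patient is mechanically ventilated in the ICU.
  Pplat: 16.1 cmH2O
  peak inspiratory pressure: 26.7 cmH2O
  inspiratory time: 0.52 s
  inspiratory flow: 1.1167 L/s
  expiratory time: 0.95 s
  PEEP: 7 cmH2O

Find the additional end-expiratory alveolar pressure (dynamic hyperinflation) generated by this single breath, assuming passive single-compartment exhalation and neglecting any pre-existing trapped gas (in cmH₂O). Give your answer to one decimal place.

Vt = flow × Ti = 1.1167 L/s × 0.52 s × 1000 mL/L = 580.68 mL.
R = (PIP − Pplat)/V̇ = (26.7 − 16.1) / 1.1167 = 10.6/1.1167 = 9.492 cmH2O·s/L.
C = Vt/(Pplat − PEEP) = 580.68 / (16.1 − 7) = 580.68/9.1 = 63.811 mL/cmH2O.
τ = R × C = 9.492 × 0.06381 L/cmH2O = 0.6057 s.
Fraction remaining = e^(−Te/τ) = e^(−0.95/0.6057) = 0.2084; trapped volume = 580.68 × 0.2084 = 121.01 mL.
Additional alveolar pressure from trapping ≈ V_trapped / C = 121.01 / 63.811 = 1.896 cmH2O.

1.9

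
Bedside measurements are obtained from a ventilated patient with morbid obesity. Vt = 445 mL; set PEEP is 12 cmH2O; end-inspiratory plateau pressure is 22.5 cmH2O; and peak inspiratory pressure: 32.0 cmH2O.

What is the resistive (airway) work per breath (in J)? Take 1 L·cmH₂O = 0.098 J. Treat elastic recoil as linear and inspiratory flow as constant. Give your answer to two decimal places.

0.41

With constant inspiratory flow the resistive pressure is constant at PIP − Pplat = 32.0 − 22.5 = 9.5 cmH2O, so resistive work = 9.5 × 0.445 = 4.228 L·cmH2O.
× 0.098 J/(L·cmH2O) → 0.4143 J.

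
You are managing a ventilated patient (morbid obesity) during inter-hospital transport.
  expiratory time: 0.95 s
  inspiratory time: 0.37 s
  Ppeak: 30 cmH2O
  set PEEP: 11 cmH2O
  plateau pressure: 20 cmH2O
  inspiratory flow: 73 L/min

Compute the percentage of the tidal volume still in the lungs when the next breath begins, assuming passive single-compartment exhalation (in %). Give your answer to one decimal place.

9.9

Flow: 73 L/min ÷ 60 = 1.2167 L/s.
Vt = flow × Ti = 1.2167 L/s × 0.37 s × 1000 mL/L = 450.18 mL.
R = (PIP − Pplat)/V̇ = (30 − 20) / 1.2167 = 10.0/1.2167 = 8.219 cmH2O·s/L.
C = Vt/(Pplat − PEEP) = 450.18 / (20 − 11) = 450.18/9.0 = 50.02 mL/cmH2O.
τ = R × C = 8.219 × 0.05002 L/cmH2O = 0.4111 s.
Fraction remaining at end-expiration = e^(−Te/τ) = e^(−0.95/0.4111) = 0.09917 → 9.917%.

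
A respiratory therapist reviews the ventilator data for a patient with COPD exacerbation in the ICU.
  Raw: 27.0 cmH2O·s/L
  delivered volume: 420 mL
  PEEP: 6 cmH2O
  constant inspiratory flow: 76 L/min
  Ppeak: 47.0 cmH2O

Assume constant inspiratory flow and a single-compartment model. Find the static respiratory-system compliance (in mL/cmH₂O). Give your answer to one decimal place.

Flow: 76 L/min ÷ 60 = 1.2667 L/s.
Equation of motion (constant flow): PIP = Vt/C + R·V̇ + PEEP.
Vt/C = PIP − R·V̇ − PEEP = 47.0 − 27.0×1.2667 − 6 = 47.0 − 34.201 − 6 = 6.799 cmH2O.
C = Vt / 6.799 = 420 / 6.799 = 61.774 mL/cmH2O.

61.8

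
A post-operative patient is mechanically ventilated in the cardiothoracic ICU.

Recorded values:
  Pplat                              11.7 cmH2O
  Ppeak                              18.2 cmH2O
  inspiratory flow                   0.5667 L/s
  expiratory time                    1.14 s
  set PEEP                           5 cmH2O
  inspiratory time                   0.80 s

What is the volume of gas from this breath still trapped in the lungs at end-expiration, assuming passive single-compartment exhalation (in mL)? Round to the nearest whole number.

Vt = flow × Ti = 0.5667 L/s × 0.80 s × 1000 mL/L = 453.36 mL.
R = (PIP − Pplat)/V̇ = (18.2 − 11.7) / 0.5667 = 6.5/0.5667 = 11.47 cmH2O·s/L.
C = Vt/(Pplat − PEEP) = 453.36 / (11.7 − 5) = 453.36/6.7 = 67.666 mL/cmH2O.
τ = R × C = 11.47 × 0.06767 L/cmH2O = 0.7762 s.
Fraction remaining = e^(−Te/τ) = e^(−1.14/0.7762) = 0.2302.
Trapped volume = 453.36 × 0.2302 = 104.36 mL.

104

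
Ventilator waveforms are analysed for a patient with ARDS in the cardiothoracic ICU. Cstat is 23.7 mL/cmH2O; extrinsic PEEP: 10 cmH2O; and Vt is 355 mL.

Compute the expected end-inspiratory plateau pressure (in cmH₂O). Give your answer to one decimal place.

25.0

Pplat = PEEP + Vt / Cstat = 10 + 355 / 23.7 = 10 + 14.979 = 24.979 cmH2O.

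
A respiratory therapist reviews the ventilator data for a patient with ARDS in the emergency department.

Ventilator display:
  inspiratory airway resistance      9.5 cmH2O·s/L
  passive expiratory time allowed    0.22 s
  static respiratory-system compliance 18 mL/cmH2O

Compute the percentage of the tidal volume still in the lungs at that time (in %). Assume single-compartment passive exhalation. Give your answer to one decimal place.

τ = R × C = 9.5 × 18 mL/cmH2O = 9.5 × 0.018 L/cmH2O = 0.171 s.
Passive exhalation: V(t)/V₀ = e^(−t/τ) = e^(−0.22/0.171) = 0.2762.
Fraction remaining = 0.2762 → 27.62%.

27.6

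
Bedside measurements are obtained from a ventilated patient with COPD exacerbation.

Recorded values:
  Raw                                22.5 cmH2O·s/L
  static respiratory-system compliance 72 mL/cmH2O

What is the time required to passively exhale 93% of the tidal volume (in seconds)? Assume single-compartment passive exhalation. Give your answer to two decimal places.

τ = R × C = 22.5 × 72 mL/cmH2O = 22.5 × 0.072 L/cmH2O = 1.62 s.
Exhaled fraction f = 1 − e^(−t/τ) → t = −τ·ln(1 − f) = −1.62·ln(0.07) = 4.308 s.

4.31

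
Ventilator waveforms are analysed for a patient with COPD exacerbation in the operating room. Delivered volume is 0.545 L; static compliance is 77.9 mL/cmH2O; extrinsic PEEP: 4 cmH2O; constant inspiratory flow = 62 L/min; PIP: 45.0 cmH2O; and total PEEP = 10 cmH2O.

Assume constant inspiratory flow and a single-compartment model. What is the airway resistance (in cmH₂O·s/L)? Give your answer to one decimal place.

Flow: 62 L/min ÷ 60 = 1.0333 L/s.
Total PEEP = 10 cmH2O (set 4 + intrinsic 6); this is the baseline alveolar pressure.
Equation of motion (constant flow): PIP = Vt/C + R·V̇ + PEEP.
R·V̇ = PIP − Vt/C − PEEP = 45.0 − 545/77.9 − 10 = 45.0 − 6.996 − 10 = 28.004 cmH2O.
R = 28.004 / 1.0333 = 27.102 cmH2O·s/L.

27.1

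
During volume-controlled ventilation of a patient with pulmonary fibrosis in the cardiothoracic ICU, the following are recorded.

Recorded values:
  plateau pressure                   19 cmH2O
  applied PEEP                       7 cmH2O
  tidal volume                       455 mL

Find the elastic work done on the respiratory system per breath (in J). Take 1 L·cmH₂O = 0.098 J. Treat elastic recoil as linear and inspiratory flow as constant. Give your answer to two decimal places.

0.27

Elastic work ≈ ½ × (Pplat − PEEP) × Vt = 0.5 × (19 − 7) × 0.455 L = 0.5 × 12.0 × 0.455 = 2.73 L·cmH2O.
× 0.098 J/(L·cmH2O) → 0.2675 J.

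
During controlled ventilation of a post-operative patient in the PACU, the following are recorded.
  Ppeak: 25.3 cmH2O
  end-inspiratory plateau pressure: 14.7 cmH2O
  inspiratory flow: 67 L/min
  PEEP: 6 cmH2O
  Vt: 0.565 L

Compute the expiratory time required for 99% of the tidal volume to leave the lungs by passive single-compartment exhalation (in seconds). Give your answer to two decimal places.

2.84

Flow: 67 L/min ÷ 60 = 1.1167 L/s.
R = (PIP − Pplat)/V̇ = (25.3 − 14.7) / 1.1167 = 10.6/1.1167 = 9.492 cmH2O·s/L.
C = Vt/(Pplat − PEEP) = 565.0 / (14.7 − 6) = 565.0/8.7 = 64.943 mL/cmH2O.
τ = R × C = 9.492 × 0.06494 L/cmH2O = 0.6164 s.
t = −τ·ln(1 − 0.99) = −0.6164·ln(0.01) = 2.839 s.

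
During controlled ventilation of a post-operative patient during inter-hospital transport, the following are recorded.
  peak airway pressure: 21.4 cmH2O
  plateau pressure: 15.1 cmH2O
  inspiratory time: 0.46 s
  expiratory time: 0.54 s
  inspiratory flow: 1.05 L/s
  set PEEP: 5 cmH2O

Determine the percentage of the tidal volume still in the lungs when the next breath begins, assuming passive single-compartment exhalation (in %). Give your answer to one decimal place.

15.2

Vt = flow × Ti = 1.05 L/s × 0.46 s × 1000 mL/L = 483.0 mL.
R = (PIP − Pplat)/V̇ = (21.4 − 15.1) / 1.05 = 6.3/1.05 = 6.0 cmH2O·s/L.
C = Vt/(Pplat − PEEP) = 483.0 / (15.1 − 5) = 483.0/10.1 = 47.822 mL/cmH2O.
τ = R × C = 6.0 × 0.04782 L/cmH2O = 0.2869 s.
Fraction remaining at end-expiration = e^(−Te/τ) = e^(−0.54/0.2869) = 0.1523 → 15.23%.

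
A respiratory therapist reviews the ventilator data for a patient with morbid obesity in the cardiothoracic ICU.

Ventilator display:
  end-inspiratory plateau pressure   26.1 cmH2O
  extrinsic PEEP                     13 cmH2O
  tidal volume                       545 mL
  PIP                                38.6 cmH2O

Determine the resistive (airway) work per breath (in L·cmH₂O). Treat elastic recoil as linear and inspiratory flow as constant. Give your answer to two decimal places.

6.81

With constant inspiratory flow the resistive pressure is constant at PIP − Pplat = 38.6 − 26.1 = 12.5 cmH2O, so resistive work = 12.5 × 0.545 = 6.813 L·cmH2O.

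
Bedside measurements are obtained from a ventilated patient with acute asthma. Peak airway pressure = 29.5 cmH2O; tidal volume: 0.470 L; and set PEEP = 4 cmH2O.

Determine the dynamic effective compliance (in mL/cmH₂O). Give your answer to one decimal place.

Dynamic compliance = Vt / (PIP − PEEP) = 470 / (29.5 − 4) = 470 / 25.5 = 18.431 mL/cmH2O.

18.4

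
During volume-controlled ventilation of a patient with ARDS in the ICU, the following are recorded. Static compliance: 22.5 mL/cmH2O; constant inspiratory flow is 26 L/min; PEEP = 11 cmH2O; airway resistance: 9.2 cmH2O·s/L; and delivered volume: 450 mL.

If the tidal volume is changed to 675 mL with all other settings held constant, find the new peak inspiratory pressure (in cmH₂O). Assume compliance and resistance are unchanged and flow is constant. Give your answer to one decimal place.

45.0

Flow: 26 L/min ÷ 60 = 0.4333 L/s.
PIP = Vt/C + R·V̇ + PEEP (constant-flow equation of motion).
Only the elastic term changes: ΔPIP = ΔVt / C = (675 − 450) / 22.5 = 10.0 cmH2O.
Original PIP = 450/22.5 + 9.2×0.4333 + 11 = 34.986 cmH2O; new PIP = 34.986 + (10.0) = 44.986 cmH2O.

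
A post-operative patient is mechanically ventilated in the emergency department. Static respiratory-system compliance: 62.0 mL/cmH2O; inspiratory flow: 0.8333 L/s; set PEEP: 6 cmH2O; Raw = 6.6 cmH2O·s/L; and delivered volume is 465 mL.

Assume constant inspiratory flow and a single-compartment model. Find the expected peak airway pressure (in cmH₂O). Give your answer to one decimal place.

19.0

Equation of motion (constant flow): PIP = Vt/C + R·V̇ + PEEP.
PIP = 465/62.0 + 6.6×0.8333 + 6 = 7.5 + 5.5 + 6 = 19.0 cmH2O.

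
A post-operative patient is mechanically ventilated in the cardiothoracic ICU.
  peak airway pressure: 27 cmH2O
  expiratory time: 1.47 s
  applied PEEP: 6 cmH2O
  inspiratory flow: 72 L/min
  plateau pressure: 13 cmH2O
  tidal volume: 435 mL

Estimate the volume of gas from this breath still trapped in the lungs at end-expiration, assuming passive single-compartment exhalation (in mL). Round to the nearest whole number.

57

Flow: 72 L/min ÷ 60 = 1.2 L/s.
R = (PIP − Pplat)/V̇ = (27 − 13) / 1.2 = 14.0/1.2 = 11.667 cmH2O·s/L.
C = Vt/(Pplat − PEEP) = 435.0 / (13 − 6) = 435.0/7.0 = 62.143 mL/cmH2O.
τ = R × C = 11.667 × 0.06214 L/cmH2O = 0.725 s.
Fraction remaining = e^(−Te/τ) = e^(−1.47/0.725) = 0.1317.
Trapped volume = 435.0 × 0.1317 = 57.29 mL.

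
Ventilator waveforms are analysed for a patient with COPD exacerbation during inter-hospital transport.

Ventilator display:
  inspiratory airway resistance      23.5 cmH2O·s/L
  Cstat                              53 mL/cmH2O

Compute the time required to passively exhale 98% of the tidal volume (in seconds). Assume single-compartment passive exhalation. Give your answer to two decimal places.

4.87

τ = R × C = 23.5 × 53 mL/cmH2O = 23.5 × 0.053 L/cmH2O = 1.246 s.
Exhaled fraction f = 1 − e^(−t/τ) → t = −τ·ln(1 − f) = −1.246·ln(0.02) = 4.874 s.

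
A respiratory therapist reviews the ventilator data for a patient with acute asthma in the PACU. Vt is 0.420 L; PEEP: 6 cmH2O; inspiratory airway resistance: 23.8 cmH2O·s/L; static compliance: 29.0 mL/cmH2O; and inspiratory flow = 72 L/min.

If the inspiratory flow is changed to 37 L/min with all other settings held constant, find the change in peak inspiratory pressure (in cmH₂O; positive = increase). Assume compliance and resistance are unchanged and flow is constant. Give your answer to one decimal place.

Flow: 72 L/min ÷ 60 = 1.2 L/s.
New flow: 37 L/min ÷ 60 = 0.6167 L/s.
PIP = Vt/C + R·V̇ + PEEP (constant-flow equation of motion).
Only the resistive term changes: ΔPIP = R × ΔV̇ = 23.8 × (0.6167 − 1.2) = 23.8 × -0.5833 = -13.883 cmH2O.

-13.9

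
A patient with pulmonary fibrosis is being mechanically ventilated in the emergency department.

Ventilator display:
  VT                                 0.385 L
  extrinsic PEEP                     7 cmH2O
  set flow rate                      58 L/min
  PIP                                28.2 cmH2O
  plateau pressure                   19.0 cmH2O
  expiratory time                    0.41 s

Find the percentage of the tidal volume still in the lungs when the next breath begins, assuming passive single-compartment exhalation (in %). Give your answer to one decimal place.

26.1

Flow: 58 L/min ÷ 60 = 0.9667 L/s.
R = (PIP − Pplat)/V̇ = (28.2 − 19.0) / 0.9667 = 9.2/0.9667 = 9.517 cmH2O·s/L.
C = Vt/(Pplat − PEEP) = 385.0 / (19.0 − 7) = 385.0/12.0 = 32.083 mL/cmH2O.
τ = R × C = 9.517 × 0.03208 L/cmH2O = 0.3053 s.
Fraction remaining at end-expiration = e^(−Te/τ) = e^(−0.41/0.3053) = 0.2611 → 26.11%.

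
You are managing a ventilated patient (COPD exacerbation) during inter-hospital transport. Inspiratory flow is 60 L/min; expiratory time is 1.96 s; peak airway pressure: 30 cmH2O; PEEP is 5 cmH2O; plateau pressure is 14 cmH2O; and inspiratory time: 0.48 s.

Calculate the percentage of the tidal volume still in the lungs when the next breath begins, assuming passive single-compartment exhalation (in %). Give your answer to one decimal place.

Flow: 60 L/min ÷ 60 = 1 L/s.
Vt = flow × Ti = 1 L/s × 0.48 s × 1000 mL/L = 480.0 mL.
R = (PIP − Pplat)/V̇ = (30 − 14) / 1 = 16.0/1 = 16.0 cmH2O·s/L.
C = Vt/(Pplat − PEEP) = 480.0 / (14 − 5) = 480.0/9.0 = 53.333 mL/cmH2O.
τ = R × C = 16.0 × 0.05333 L/cmH2O = 0.8533 s.
Fraction remaining at end-expiration = e^(−Te/τ) = e^(−1.96/0.8533) = 0.1006 → 10.06%.

10.1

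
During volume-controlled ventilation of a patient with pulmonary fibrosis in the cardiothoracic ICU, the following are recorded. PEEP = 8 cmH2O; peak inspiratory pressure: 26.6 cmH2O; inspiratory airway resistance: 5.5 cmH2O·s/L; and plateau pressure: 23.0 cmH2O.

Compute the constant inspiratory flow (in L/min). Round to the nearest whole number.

39

flow = (PIP − Pplat) / Raw = (26.6 − 23.0) / 5.5 = 0.6545 L/s × 60 = 39.27 L/min.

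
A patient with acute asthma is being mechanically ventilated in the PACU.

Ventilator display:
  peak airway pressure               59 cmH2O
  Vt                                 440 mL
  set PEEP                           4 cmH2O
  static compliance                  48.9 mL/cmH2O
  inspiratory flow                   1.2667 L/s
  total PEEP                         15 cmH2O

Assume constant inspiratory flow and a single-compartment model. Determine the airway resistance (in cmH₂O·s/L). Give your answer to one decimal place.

Total PEEP = 15 cmH2O (set 4 + intrinsic 11); this is the baseline alveolar pressure.
Equation of motion (constant flow): PIP = Vt/C + R·V̇ + PEEP.
R·V̇ = PIP − Vt/C − PEEP = 59 − 440/48.9 − 15 = 59 − 8.998 − 15 = 35.002 cmH2O.
R = 35.002 / 1.2667 = 27.632 cmH2O·s/L.

27.6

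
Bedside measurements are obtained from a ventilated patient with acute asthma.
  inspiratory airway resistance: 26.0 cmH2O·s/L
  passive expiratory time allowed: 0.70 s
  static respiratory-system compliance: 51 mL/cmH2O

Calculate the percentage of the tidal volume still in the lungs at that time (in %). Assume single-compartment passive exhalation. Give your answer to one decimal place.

59.0

τ = R × C = 26.0 × 51 mL/cmH2O = 26.0 × 0.051 L/cmH2O = 1.326 s.
Passive exhalation: V(t)/V₀ = e^(−t/τ) = e^(−0.70/1.326) = 0.5898.
Fraction remaining = 0.5898 → 58.98%.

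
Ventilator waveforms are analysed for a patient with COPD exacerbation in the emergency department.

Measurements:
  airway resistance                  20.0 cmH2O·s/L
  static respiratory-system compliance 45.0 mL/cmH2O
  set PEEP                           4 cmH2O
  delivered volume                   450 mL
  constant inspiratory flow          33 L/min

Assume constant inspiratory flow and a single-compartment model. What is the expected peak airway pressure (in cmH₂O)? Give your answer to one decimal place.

25.0

Flow: 33 L/min ÷ 60 = 0.55 L/s.
Equation of motion (constant flow): PIP = Vt/C + R·V̇ + PEEP.
PIP = 450/45.0 + 20.0×0.55 + 4 = 10.0 + 11.0 + 4 = 25.0 cmH2O.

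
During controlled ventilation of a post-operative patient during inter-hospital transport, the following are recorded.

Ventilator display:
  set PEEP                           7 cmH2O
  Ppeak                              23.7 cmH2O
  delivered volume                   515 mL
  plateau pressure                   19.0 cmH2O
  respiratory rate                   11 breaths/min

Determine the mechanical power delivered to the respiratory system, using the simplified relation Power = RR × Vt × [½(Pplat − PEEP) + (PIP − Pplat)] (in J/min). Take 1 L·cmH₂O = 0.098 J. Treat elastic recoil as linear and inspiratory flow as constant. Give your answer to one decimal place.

5.9

Per-breath work = Vt × [½(Pplat−PEEP) + (PIP−Pplat)] = 0.515 × [0.5×12.0 + 4.7] = 0.515 × 10.7 = 5.511 L·cmH2O.
Power = 11 × 5.511 = 60.621 L·cmH2O/min.
× 0.098 J/(L·cmH2O) → 5.941 J/min.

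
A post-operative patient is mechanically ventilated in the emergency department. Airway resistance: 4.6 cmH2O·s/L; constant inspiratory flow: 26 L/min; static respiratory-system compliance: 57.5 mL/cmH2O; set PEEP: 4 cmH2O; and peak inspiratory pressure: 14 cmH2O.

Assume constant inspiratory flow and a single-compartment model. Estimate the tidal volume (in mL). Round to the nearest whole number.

460

Flow: 26 L/min ÷ 60 = 0.4333 L/s.
Equation of motion (constant flow): PIP = Vt/C + R·V̇ + PEEP.
Vt/C = PIP − R·V̇ − PEEP = 14 − 1.993 − 4 = 8.007 cmH2O.
Vt = C × 8.007 = 57.5 × 8.007 = 460.4 mL.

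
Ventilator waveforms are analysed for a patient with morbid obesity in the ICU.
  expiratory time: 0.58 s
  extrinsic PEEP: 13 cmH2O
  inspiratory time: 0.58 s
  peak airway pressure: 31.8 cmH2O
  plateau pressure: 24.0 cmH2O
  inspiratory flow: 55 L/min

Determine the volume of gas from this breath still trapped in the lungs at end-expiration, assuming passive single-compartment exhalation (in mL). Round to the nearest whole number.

Flow: 55 L/min ÷ 60 = 0.9167 L/s.
Vt = flow × Ti = 0.9167 L/s × 0.58 s × 1000 mL/L = 531.69 mL.
R = (PIP − Pplat)/V̇ = (31.8 − 24.0) / 0.9167 = 7.8/0.9167 = 8.509 cmH2O·s/L.
C = Vt/(Pplat − PEEP) = 531.69 / (24.0 − 13) = 531.69/11.0 = 48.335 mL/cmH2O.
τ = R × C = 8.509 × 0.04834 L/cmH2O = 0.4113 s.
Fraction remaining = e^(−Te/τ) = e^(−0.58/0.4113) = 0.2441.
Trapped volume = 531.69 × 0.2441 = 129.79 mL.

130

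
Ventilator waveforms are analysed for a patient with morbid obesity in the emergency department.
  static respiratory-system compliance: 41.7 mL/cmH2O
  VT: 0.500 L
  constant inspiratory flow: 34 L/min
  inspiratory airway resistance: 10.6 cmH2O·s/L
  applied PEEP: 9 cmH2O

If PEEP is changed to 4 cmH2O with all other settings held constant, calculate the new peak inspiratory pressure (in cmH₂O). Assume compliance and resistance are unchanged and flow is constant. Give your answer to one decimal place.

Flow: 34 L/min ÷ 60 = 0.5667 L/s.
PIP = Vt/C + R·V̇ + PEEP (constant-flow equation of motion).
Only the baseline term changes: ΔPIP = ΔPEEP = 4 − 9 = -5.0 cmH2O.
Original PIP = 500/41.7 + 10.6×0.5667 + 9 = 26.997 cmH2O; new PIP = 26.997 + (-5.0) = 21.997 cmH2O.

22.0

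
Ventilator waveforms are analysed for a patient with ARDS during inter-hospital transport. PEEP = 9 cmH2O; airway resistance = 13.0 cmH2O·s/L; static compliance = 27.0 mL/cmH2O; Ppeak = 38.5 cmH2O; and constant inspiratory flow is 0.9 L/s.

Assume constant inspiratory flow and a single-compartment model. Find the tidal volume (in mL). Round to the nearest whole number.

Equation of motion (constant flow): PIP = Vt/C + R·V̇ + PEEP.
Vt/C = PIP − R·V̇ − PEEP = 38.5 − 11.7 − 9 = 17.8 cmH2O.
Vt = C × 17.8 = 27.0 × 17.8 = 480.6 mL.

481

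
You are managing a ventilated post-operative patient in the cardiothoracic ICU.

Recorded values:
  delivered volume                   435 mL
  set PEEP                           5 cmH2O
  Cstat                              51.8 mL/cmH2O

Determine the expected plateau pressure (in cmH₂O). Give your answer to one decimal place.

Pplat = PEEP + Vt / Cstat = 5 + 435 / 51.8 = 5 + 8.398 = 13.398 cmH2O.

13.4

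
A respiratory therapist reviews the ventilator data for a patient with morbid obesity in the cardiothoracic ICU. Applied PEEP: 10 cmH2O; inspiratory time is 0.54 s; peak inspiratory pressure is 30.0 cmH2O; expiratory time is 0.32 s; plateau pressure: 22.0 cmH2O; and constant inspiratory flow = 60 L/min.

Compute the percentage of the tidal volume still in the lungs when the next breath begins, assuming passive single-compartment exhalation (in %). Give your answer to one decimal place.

Flow: 60 L/min ÷ 60 = 1 L/s.
Vt = flow × Ti = 1 L/s × 0.54 s × 1000 mL/L = 540.0 mL.
R = (PIP − Pplat)/V̇ = (30.0 − 22.0) / 1 = 8.0/1 = 8.0 cmH2O·s/L.
C = Vt/(Pplat − PEEP) = 540.0 / (22.0 − 10) = 540.0/12.0 = 45.0 mL/cmH2O.
τ = R × C = 8.0 × 0.045 L/cmH2O = 0.36 s.
Fraction remaining at end-expiration = e^(−Te/τ) = e^(−0.32/0.36) = 0.4111 → 41.11%.

41.1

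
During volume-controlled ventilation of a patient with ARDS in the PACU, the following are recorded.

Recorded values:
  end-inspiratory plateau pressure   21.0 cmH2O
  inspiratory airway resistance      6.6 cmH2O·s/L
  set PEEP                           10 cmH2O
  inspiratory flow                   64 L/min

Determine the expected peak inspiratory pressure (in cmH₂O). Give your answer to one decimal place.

Flow: 64 L/min ÷ 60 = 1.0667 L/s.
PIP = Pplat + Raw × flow = 21.0 + 6.6 × 1.0667 = 21.0 + 7.04 = 28.04 cmH2O.

28.0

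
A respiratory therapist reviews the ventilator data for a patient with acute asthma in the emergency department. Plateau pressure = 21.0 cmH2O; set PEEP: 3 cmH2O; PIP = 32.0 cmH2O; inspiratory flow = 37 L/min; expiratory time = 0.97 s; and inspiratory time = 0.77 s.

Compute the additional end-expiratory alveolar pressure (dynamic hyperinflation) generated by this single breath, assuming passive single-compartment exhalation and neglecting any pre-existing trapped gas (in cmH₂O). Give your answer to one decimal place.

2.3

Flow: 37 L/min ÷ 60 = 0.6167 L/s.
Vt = flow × Ti = 0.6167 L/s × 0.77 s × 1000 mL/L = 474.86 mL.
R = (PIP − Pplat)/V̇ = (32.0 − 21.0) / 0.6167 = 11.0/0.6167 = 17.837 cmH2O·s/L.
C = Vt/(Pplat − PEEP) = 474.86 / (21.0 − 3) = 474.86/18.0 = 26.381 mL/cmH2O.
τ = R × C = 17.837 × 0.02638 L/cmH2O = 0.4705 s.
Fraction remaining = e^(−Te/τ) = e^(−0.97/0.4705) = 0.1272; trapped volume = 474.86 × 0.1272 = 60.402 mL.
Additional alveolar pressure from trapping ≈ V_trapped / C = 60.402 / 26.381 = 2.29 cmH2O.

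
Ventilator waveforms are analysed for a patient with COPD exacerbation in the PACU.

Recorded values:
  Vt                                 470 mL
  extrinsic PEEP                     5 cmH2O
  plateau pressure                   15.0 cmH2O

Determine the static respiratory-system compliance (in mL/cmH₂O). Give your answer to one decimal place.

47.0

Cstat = Vt / (Pplat − PEEP) = 470 / (15.0 − 5) = 470 / 10.0 = 47.0 mL/cmH2O.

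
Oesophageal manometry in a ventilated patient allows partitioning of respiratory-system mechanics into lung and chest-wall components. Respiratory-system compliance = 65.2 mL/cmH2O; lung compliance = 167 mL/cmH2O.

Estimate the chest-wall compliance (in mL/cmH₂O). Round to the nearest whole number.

107

1/Ccw = 1/Crs − 1/CL.
1/Ccw = 1/65.2 − 1/167 = 0.009349.
Ccw = 106.96 mL/cmH2O.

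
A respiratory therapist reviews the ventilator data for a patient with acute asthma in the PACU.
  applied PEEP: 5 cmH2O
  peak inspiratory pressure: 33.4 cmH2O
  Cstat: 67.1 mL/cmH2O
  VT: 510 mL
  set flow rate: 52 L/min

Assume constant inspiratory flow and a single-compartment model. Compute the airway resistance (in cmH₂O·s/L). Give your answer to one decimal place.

Flow: 52 L/min ÷ 60 = 0.8667 L/s.
Equation of motion (constant flow): PIP = Vt/C + R·V̇ + PEEP.
R·V̇ = PIP − Vt/C − PEEP = 33.4 − 510/67.1 − 5 = 33.4 − 7.601 − 5 = 20.799 cmH2O.
R = 20.799 / 0.8667 = 23.998 cmH2O·s/L.

24.0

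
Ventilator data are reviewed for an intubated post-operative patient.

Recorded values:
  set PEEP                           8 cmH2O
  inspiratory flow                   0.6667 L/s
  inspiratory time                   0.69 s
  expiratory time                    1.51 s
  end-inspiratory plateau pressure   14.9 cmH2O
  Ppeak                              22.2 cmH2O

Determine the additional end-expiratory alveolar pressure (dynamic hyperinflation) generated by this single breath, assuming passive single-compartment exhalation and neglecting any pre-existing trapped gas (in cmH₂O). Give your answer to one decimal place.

Vt = flow × Ti = 0.6667 L/s × 0.69 s × 1000 mL/L = 460.02 mL.
R = (PIP − Pplat)/V̇ = (22.2 − 14.9) / 0.6667 = 7.3/0.6667 = 10.949 cmH2O·s/L.
C = Vt/(Pplat − PEEP) = 460.02 / (14.9 − 8) = 460.02/6.9 = 66.67 mL/cmH2O.
τ = R × C = 10.949 × 0.06667 L/cmH2O = 0.73 s.
Fraction remaining = e^(−Te/τ) = e^(−1.51/0.73) = 0.1264; trapped volume = 460.02 × 0.1264 = 58.147 mL.
Additional alveolar pressure from trapping ≈ V_trapped / C = 58.147 / 66.67 = 0.8722 cmH2O.

0.9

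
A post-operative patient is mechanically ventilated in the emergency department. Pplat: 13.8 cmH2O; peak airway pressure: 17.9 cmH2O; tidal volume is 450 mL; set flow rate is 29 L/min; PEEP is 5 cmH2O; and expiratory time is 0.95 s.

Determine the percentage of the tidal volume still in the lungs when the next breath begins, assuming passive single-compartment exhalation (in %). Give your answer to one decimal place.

Flow: 29 L/min ÷ 60 = 0.4833 L/s.
R = (PIP − Pplat)/V̇ = (17.9 − 13.8) / 0.4833 = 4.1/0.4833 = 8.483 cmH2O·s/L.
C = Vt/(Pplat − PEEP) = 450.0 / (13.8 − 5) = 450.0/8.8 = 51.136 mL/cmH2O.
τ = R × C = 8.483 × 0.05114 L/cmH2O = 0.4338 s.
Fraction remaining at end-expiration = e^(−Te/τ) = e^(−0.95/0.4338) = 0.1119 → 11.19%.

11.2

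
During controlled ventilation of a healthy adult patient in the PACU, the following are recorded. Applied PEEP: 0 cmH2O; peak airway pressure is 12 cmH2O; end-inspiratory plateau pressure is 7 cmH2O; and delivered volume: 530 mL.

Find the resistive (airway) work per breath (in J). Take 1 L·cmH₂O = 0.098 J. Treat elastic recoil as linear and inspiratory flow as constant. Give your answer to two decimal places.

With constant inspiratory flow the resistive pressure is constant at PIP − Pplat = 12 − 7 = 5.0 cmH2O, so resistive work = 5.0 × 0.530 = 2.65 L·cmH2O.
× 0.098 J/(L·cmH2O) → 0.2597 J.

0.26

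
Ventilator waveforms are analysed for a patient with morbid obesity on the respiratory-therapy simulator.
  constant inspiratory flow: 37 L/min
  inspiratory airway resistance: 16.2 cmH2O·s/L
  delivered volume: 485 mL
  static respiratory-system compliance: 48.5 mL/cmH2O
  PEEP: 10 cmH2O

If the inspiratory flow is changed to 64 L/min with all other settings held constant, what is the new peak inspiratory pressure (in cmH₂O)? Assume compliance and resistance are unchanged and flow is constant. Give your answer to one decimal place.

Flow: 37 L/min ÷ 60 = 0.6167 L/s.
New flow: 64 L/min ÷ 60 = 1.0667 L/s.
PIP = Vt/C + R·V̇ + PEEP (constant-flow equation of motion).
Only the resistive term changes: ΔPIP = R × ΔV̇ = 16.2 × (1.0667 − 0.6167) = 16.2 × 0.45 = 7.29 cmH2O.
Original PIP = 485/48.5 + 16.2×0.6167 + 10 = 29.991 cmH2O; new PIP = 29.991 + (7.29) = 37.281 cmH2O.

37.3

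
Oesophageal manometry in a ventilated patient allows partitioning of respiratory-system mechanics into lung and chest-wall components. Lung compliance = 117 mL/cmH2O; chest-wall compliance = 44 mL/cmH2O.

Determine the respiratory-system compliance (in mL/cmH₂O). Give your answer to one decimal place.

32.0

Lung and chest wall are elastances in series: 1/Crs = 1/CL + 1/Ccw.
1/Crs = 1/117 + 1/44 = 0.03127.
Crs = 31.98 mL/cmH2O.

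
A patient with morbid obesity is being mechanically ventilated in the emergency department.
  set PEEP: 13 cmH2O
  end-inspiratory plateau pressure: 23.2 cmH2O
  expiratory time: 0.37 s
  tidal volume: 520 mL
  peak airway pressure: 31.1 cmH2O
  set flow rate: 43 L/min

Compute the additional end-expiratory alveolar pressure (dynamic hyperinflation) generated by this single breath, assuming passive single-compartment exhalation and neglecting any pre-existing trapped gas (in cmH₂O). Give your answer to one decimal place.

Flow: 43 L/min ÷ 60 = 0.7167 L/s.
R = (PIP − Pplat)/V̇ = (31.1 − 23.2) / 0.7167 = 7.9/0.7167 = 11.023 cmH2O·s/L.
C = Vt/(Pplat − PEEP) = 520.0 / (23.2 − 13) = 520.0/10.2 = 50.98 mL/cmH2O.
τ = R × C = 11.023 × 0.05098 L/cmH2O = 0.562 s.
Fraction remaining = e^(−Te/τ) = e^(−0.37/0.562) = 0.5177; trapped volume = 520.0 × 0.5177 = 269.2 mL.
Additional alveolar pressure from trapping ≈ V_trapped / C = 269.2 / 50.98 = 5.281 cmH2O.

5.3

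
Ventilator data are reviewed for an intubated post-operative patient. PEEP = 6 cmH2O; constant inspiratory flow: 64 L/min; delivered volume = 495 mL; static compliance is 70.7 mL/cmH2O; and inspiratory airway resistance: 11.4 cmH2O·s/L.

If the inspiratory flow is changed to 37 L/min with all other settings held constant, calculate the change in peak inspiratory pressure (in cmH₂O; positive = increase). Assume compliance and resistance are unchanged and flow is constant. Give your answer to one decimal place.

-5.1

Flow: 64 L/min ÷ 60 = 1.0667 L/s.
New flow: 37 L/min ÷ 60 = 0.6167 L/s.
PIP = Vt/C + R·V̇ + PEEP (constant-flow equation of motion).
Only the resistive term changes: ΔPIP = R × ΔV̇ = 11.4 × (0.6167 − 1.0667) = 11.4 × -0.45 = -5.13 cmH2O.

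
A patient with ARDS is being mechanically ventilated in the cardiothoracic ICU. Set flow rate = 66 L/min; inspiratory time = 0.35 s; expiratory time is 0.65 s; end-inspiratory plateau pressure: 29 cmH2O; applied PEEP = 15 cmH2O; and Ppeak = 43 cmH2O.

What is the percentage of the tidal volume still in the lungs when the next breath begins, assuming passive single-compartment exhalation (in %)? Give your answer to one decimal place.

Flow: 66 L/min ÷ 60 = 1.1 L/s.
Vt = flow × Ti = 1.1 L/s × 0.35 s × 1000 mL/L = 385.0 mL.
R = (PIP − Pplat)/V̇ = (43 − 29) / 1.1 = 14.0/1.1 = 12.727 cmH2O·s/L.
C = Vt/(Pplat − PEEP) = 385.0 / (29 − 15) = 385.0/14.0 = 27.5 mL/cmH2O.
τ = R × C = 12.727 × 0.0275 L/cmH2O = 0.35 s.
Fraction remaining at end-expiration = e^(−Te/τ) = e^(−0.65/0.35) = 0.1561 → 15.61%.

15.6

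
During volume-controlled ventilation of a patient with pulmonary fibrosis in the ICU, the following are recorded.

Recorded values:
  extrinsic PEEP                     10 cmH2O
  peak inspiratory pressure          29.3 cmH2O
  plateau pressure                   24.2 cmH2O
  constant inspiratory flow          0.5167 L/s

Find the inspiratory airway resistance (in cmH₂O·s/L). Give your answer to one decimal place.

Raw = (PIP − Pplat) / flow = (29.3 − 24.2) / 0.5167 = 5.1 / 0.5167 = 9.87 cmH2O·s/L.

9.9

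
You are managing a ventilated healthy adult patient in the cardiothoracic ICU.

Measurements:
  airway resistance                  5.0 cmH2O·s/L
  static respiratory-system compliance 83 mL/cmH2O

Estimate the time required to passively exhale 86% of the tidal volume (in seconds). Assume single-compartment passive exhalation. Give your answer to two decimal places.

τ = R × C = 5.0 × 83 mL/cmH2O = 5.0 × 0.083 L/cmH2O = 0.415 s.
Exhaled fraction f = 1 − e^(−t/τ) → t = −τ·ln(1 − f) = −0.415·ln(0.14) = 0.8159 s.

0.82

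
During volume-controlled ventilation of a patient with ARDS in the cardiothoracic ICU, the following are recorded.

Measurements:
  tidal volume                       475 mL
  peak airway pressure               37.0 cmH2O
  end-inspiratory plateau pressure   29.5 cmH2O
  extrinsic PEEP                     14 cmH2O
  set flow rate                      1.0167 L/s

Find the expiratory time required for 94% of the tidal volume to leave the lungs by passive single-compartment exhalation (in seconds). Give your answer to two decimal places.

0.64

R = (PIP − Pplat)/V̇ = (37.0 − 29.5) / 1.0167 = 7.5/1.0167 = 7.377 cmH2O·s/L.
C = Vt/(Pplat − PEEP) = 475.0 / (29.5 − 14) = 475.0/15.5 = 30.645 mL/cmH2O.
τ = R × C = 7.377 × 0.03065 L/cmH2O = 0.2261 s.
t = −τ·ln(1 − 0.94) = −0.2261·ln(0.06) = 0.6361 s.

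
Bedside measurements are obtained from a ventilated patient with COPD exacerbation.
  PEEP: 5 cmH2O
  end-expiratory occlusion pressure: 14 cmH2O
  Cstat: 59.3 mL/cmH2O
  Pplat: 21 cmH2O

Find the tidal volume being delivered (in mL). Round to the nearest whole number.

415

End-expiratory occlusion gives total PEEP = 14 cmH2O (intrinsic PEEP = 14 − 5 = 9). Use total PEEP for the elastic gradient.
Vt = Cstat × (Pplat − PEEPtotal) = 59.3 × (21 − 14) = 59.3 × 7.0 = 415.1 mL.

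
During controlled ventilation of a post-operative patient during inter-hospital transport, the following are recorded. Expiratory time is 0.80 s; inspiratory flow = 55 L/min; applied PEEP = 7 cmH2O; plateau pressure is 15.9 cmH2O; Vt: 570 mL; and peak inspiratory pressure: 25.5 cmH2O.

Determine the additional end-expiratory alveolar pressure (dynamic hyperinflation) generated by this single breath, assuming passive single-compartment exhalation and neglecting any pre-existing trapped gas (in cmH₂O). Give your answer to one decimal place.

Flow: 55 L/min ÷ 60 = 0.9167 L/s.
R = (PIP − Pplat)/V̇ = (25.5 − 15.9) / 0.9167 = 9.6/0.9167 = 10.472 cmH2O·s/L.
C = Vt/(Pplat − PEEP) = 570.0 / (15.9 − 7) = 570.0/8.9 = 64.045 mL/cmH2O.
τ = R × C = 10.472 × 0.06405 L/cmH2O = 0.6707 s.
Fraction remaining = e^(−Te/τ) = e^(−0.80/0.6707) = 0.3034; trapped volume = 570.0 × 0.3034 = 172.94 mL.
Additional alveolar pressure from trapping ≈ V_trapped / C = 172.94 / 64.045 = 2.7 cmH2O.

2.7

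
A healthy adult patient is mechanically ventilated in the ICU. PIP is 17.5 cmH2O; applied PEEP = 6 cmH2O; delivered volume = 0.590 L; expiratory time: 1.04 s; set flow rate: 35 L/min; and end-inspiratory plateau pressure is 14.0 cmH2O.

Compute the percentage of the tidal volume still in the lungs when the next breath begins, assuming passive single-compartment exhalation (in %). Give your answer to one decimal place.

Flow: 35 L/min ÷ 60 = 0.5833 L/s.
R = (PIP − Pplat)/V̇ = (17.5 − 14.0) / 0.5833 = 3.5/0.5833 = 6.0 cmH2O·s/L.
C = Vt/(Pplat − PEEP) = 590.0 / (14.0 − 6) = 590.0/8.0 = 73.75 mL/cmH2O.
τ = R × C = 6.0 × 0.07375 L/cmH2O = 0.4425 s.
Fraction remaining at end-expiration = e^(−Te/τ) = e^(−1.04/0.4425) = 0.09534 → 9.534%.

9.5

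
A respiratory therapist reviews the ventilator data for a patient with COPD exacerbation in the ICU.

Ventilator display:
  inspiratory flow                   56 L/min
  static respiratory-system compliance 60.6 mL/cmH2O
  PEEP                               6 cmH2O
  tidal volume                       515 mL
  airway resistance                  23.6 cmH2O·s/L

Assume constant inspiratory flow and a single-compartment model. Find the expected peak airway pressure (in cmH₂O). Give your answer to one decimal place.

36.5

Flow: 56 L/min ÷ 60 = 0.9333 L/s.
Equation of motion (constant flow): PIP = Vt/C + R·V̇ + PEEP.
PIP = 515/60.6 + 23.6×0.9333 + 6 = 8.498 + 22.026 + 6 = 36.524 cmH2O.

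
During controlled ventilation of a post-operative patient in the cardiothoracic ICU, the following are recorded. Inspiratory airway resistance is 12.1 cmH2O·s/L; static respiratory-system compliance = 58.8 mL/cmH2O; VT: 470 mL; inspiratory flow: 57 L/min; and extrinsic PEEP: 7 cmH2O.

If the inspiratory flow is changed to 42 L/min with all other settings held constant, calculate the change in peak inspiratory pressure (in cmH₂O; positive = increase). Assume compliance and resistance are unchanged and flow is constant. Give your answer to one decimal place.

-3.0

Flow: 57 L/min ÷ 60 = 0.95 L/s.
New flow: 42 L/min ÷ 60 = 0.7 L/s.
PIP = Vt/C + R·V̇ + PEEP (constant-flow equation of motion).
Only the resistive term changes: ΔPIP = R × ΔV̇ = 12.1 × (0.7 − 0.95) = 12.1 × -0.25 = -3.025 cmH2O.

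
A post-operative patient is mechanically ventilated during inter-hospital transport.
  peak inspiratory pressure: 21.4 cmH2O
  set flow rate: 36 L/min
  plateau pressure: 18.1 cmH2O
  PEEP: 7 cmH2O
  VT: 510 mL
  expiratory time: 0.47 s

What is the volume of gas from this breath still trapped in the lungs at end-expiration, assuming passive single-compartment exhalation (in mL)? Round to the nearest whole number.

79

Flow: 36 L/min ÷ 60 = 0.6 L/s.
R = (PIP − Pplat)/V̇ = (21.4 − 18.1) / 0.6 = 3.3/0.6 = 5.5 cmH2O·s/L.
C = Vt/(Pplat − PEEP) = 510.0 / (18.1 − 7) = 510.0/11.1 = 45.946 mL/cmH2O.
τ = R × C = 5.5 × 0.04595 L/cmH2O = 0.2527 s.
Fraction remaining = e^(−Te/τ) = e^(−0.47/0.2527) = 0.1557.
Trapped volume = 510.0 × 0.1557 = 79.407 mL.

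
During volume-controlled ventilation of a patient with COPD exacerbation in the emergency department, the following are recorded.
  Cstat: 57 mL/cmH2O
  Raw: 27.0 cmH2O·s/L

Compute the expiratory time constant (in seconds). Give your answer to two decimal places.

1.54

τ = R × C = 27.0 × 57 mL/cmH2O = 27.0 × 0.057 L/cmH2O = 1.539 s.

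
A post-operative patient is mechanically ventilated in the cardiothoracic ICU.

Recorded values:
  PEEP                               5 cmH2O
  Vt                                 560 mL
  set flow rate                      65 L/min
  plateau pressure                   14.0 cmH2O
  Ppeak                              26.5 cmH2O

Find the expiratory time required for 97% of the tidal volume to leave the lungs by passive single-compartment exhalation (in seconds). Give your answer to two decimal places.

Flow: 65 L/min ÷ 60 = 1.0833 L/s.
R = (PIP − Pplat)/V̇ = (26.5 − 14.0) / 1.0833 = 12.5/1.0833 = 11.539 cmH2O·s/L.
C = Vt/(Pplat − PEEP) = 560.0 / (14.0 − 5) = 560.0/9.0 = 62.222 mL/cmH2O.
τ = R × C = 11.539 × 0.06222 L/cmH2O = 0.718 s.
t = −τ·ln(1 − 0.97) = −0.718·ln(0.03) = 2.518 s.

2.52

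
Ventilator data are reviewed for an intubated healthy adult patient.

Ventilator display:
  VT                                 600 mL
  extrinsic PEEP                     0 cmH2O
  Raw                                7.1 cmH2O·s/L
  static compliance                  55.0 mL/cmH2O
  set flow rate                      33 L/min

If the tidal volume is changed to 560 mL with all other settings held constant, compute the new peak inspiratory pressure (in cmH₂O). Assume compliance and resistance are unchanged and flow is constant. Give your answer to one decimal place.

14.1

Flow: 33 L/min ÷ 60 = 0.55 L/s.
PIP = Vt/C + R·V̇ + PEEP (constant-flow equation of motion).
Only the elastic term changes: ΔPIP = ΔVt / C = (560 − 600) / 55.0 = -0.7273 cmH2O.
Original PIP = 600/55.0 + 7.1×0.55 + 0 = 14.814 cmH2O; new PIP = 14.814 + (-0.7273) = 14.087 cmH2O.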